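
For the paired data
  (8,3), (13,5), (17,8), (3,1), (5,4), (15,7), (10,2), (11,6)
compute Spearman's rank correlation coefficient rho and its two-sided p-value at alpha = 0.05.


Step 1: Rank x and y separately (midranks; no ties here).
rank(x): 8->3, 13->6, 17->8, 3->1, 5->2, 15->7, 10->4, 11->5
rank(y): 3->3, 5->5, 8->8, 1->1, 4->4, 7->7, 2->2, 6->6
Step 2: d_i = R_x(i) - R_y(i); compute d_i^2.
  (3-3)^2=0, (6-5)^2=1, (8-8)^2=0, (1-1)^2=0, (2-4)^2=4, (7-7)^2=0, (4-2)^2=4, (5-6)^2=1
sum(d^2) = 10.
Step 3: rho = 1 - 6*10 / (8*(8^2 - 1)) = 1 - 60/504 = 0.880952.
Step 4: Under H0, t = rho * sqrt((n-2)/(1-rho^2)) = 4.5601 ~ t(6).
Step 5: Two-sided p-value from the t-distribution with 6 df = 0.003850.
Step 6: alpha = 0.05. reject H0.

rho = 0.8810, p = 0.003850, reject H0 at alpha = 0.05.


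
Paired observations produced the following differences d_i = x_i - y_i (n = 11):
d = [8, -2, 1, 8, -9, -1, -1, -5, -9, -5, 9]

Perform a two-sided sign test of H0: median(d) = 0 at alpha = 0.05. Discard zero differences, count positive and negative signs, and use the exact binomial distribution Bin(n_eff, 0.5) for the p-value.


Step 1: Discard zero differences. Original n = 11; n_eff = number of nonzero differences = 11.
Nonzero differences (with sign): +8, -2, +1, +8, -9, -1, -1, -5, -9, -5, +9
Step 2: Count signs: positive = 4, negative = 7.
Step 3: Under H0: P(positive) = 0.5, so the number of positives S ~ Bin(11, 0.5).
Step 4: Two-sided exact p-value = sum of Bin(11,0.5) probabilities at or below the observed probability = 0.548828.
Step 5: alpha = 0.05. fail to reject H0.

n_eff = 11, pos = 4, neg = 7, p = 0.548828, fail to reject H0.


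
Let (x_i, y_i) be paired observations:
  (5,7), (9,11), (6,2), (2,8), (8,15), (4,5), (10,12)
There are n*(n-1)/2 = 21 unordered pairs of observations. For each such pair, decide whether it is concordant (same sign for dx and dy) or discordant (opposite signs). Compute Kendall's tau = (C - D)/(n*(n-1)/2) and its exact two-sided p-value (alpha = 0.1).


Step 1: Enumerate the 21 unordered pairs (i,j) with i<j and classify each by sign(x_j-x_i) * sign(y_j-y_i).
  (1,2):dx=+4,dy=+4->C; (1,3):dx=+1,dy=-5->D; (1,4):dx=-3,dy=+1->D; (1,5):dx=+3,dy=+8->C
  (1,6):dx=-1,dy=-2->C; (1,7):dx=+5,dy=+5->C; (2,3):dx=-3,dy=-9->C; (2,4):dx=-7,dy=-3->C
  (2,5):dx=-1,dy=+4->D; (2,6):dx=-5,dy=-6->C; (2,7):dx=+1,dy=+1->C; (3,4):dx=-4,dy=+6->D
  (3,5):dx=+2,dy=+13->C; (3,6):dx=-2,dy=+3->D; (3,7):dx=+4,dy=+10->C; (4,5):dx=+6,dy=+7->C
  (4,6):dx=+2,dy=-3->D; (4,7):dx=+8,dy=+4->C; (5,6):dx=-4,dy=-10->C; (5,7):dx=+2,dy=-3->D
  (6,7):dx=+6,dy=+7->C
Step 2: C = 14, D = 7, total pairs = 21.
Step 3: tau = (C - D)/(n(n-1)/2) = (14 - 7)/21 = 0.333333.
Step 4: Exact two-sided p-value (enumerate n! = 5040 permutations of y under H0): p = 0.381349.
Step 5: alpha = 0.1. fail to reject H0.

tau_b = 0.3333 (C=14, D=7), p = 0.381349, fail to reject H0.


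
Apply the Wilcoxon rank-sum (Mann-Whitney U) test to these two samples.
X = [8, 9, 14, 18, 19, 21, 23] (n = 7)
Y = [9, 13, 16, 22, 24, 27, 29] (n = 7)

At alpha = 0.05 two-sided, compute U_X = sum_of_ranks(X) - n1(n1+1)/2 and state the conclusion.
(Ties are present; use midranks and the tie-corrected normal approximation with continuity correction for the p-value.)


Step 1: Combine and sort all 14 observations; assign midranks.
sorted (value, group): (8,X), (9,X), (9,Y), (13,Y), (14,X), (16,Y), (18,X), (19,X), (21,X), (22,Y), (23,X), (24,Y), (27,Y), (29,Y)
ranks: 8->1, 9->2.5, 9->2.5, 13->4, 14->5, 16->6, 18->7, 19->8, 21->9, 22->10, 23->11, 24->12, 27->13, 29->14
Step 2: Rank sum for X: R1 = 1 + 2.5 + 5 + 7 + 8 + 9 + 11 = 43.5.
Step 3: U_X = R1 - n1(n1+1)/2 = 43.5 - 7*8/2 = 43.5 - 28 = 15.5.
       U_Y = n1*n2 - U_X = 49 - 15.5 = 33.5.
Step 4: Ties are present, so use the tie-corrected normal approximation (with continuity correction) for the p-value.
Step 5: p-value = 0.276911; compare to alpha = 0.05. fail to reject H0.

U_X = 15.5, p = 0.276911, fail to reject H0 at alpha = 0.05.


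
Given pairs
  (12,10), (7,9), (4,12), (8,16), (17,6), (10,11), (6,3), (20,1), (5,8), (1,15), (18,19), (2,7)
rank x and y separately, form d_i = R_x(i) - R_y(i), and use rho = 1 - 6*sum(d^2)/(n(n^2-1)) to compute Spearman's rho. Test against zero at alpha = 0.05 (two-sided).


Step 1: Rank x and y separately (midranks; no ties here).
rank(x): 12->9, 7->6, 4->3, 8->7, 17->10, 10->8, 6->5, 20->12, 5->4, 1->1, 18->11, 2->2
rank(y): 10->7, 9->6, 12->9, 16->11, 6->3, 11->8, 3->2, 1->1, 8->5, 15->10, 19->12, 7->4
Step 2: d_i = R_x(i) - R_y(i); compute d_i^2.
  (9-7)^2=4, (6-6)^2=0, (3-9)^2=36, (7-11)^2=16, (10-3)^2=49, (8-8)^2=0, (5-2)^2=9, (12-1)^2=121, (4-5)^2=1, (1-10)^2=81, (11-12)^2=1, (2-4)^2=4
sum(d^2) = 322.
Step 3: rho = 1 - 6*322 / (12*(12^2 - 1)) = 1 - 1932/1716 = -0.125874.
Step 4: Under H0, t = rho * sqrt((n-2)/(1-rho^2)) = -0.4012 ~ t(10).
Step 5: Two-sided p-value from the t-distribution with 10 df = 0.696683.
Step 6: alpha = 0.05. fail to reject H0.

rho = -0.1259, p = 0.696683, fail to reject H0 at alpha = 0.05.


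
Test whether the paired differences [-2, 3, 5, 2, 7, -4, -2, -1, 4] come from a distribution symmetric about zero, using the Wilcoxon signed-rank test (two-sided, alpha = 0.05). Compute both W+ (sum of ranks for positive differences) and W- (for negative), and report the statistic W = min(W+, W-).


Step 1: Drop any zero differences (none here) and take |d_i|.
|d| = [2, 3, 5, 2, 7, 4, 2, 1, 4]
Step 2: Midrank |d_i| (ties get averaged ranks).
ranks: |2|->3, |3|->5, |5|->8, |2|->3, |7|->9, |4|->6.5, |2|->3, |1|->1, |4|->6.5
Step 3: Attach original signs; sum ranks with positive sign and with negative sign.
W+ = 5 + 8 + 3 + 9 + 6.5 = 31.5
W- = 3 + 6.5 + 3 + 1 = 13.5
(Check: W+ + W- = 45 should equal n(n+1)/2 = 45.)
Step 4: Test statistic W = min(W+, W-) = 13.5.
Step 5: Ties in |d|, so use the tie-corrected normal approximation.
        E[W] = n(n+1)/4 = 9*10/4 = 22.5.
        Tie groups: |d|=2 (t=3), |d|=4 (t=2); sum(t^3 - t) = 30.
        Var[W] = n(n+1)(2n+1)/24 - sum(t^3-t)/48 = 1710/24 - 30/48 = 70.625.
        z = (W - E[W]) / sqrt(Var[W]) = (13.5 - 22.5) / 8.4039 = -1.0709.
        Two-sided p = 2*Phi(z) = 0.284198.
Step 6: alpha = 0.05. fail to reject H0.

W+ = 31.5, W- = 13.5, W = min = 13.5, p = 0.284198, fail to reject H0.


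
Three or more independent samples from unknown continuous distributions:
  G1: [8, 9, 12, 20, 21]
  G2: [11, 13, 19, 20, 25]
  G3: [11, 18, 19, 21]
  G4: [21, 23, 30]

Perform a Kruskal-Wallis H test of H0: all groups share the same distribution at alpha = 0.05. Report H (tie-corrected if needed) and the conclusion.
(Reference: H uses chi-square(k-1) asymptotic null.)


Step 1: Combine all N = 17 observations and assign midranks.
sorted (value, group, rank): (8,G1,1), (9,G1,2), (11,G2,3.5), (11,G3,3.5), (12,G1,5), (13,G2,6), (18,G3,7), (19,G2,8.5), (19,G3,8.5), (20,G1,10.5), (20,G2,10.5), (21,G1,13), (21,G3,13), (21,G4,13), (23,G4,15), (25,G2,16), (30,G4,17)
Step 2: Sum ranks within each group.
R_1 = 31.5 (n_1 = 5)
R_2 = 44.5 (n_2 = 5)
R_3 = 32 (n_3 = 4)
R_4 = 45 (n_4 = 3)
Step 3: H = 12/(N(N+1)) * sum(R_i^2/n_i) - 3(N+1)
     = 12/(17*18) * (31.5^2/5 + 44.5^2/5 + 32^2/4 + 45^2/3) - 3*18
     = 0.039216 * 1525.5 - 54
     = 5.823529.
Step 4: Ties present; correction factor C = 1 - 42/(17^3 - 17) = 0.991422. Corrected H = 5.823529 / 0.991422 = 5.873918.
Step 5: Under H0, H ~ chi^2(3); p-value = 0.117908.
Step 6: alpha = 0.05. fail to reject H0.

H = 5.8739, df = 3, p = 0.117908, fail to reject H0.


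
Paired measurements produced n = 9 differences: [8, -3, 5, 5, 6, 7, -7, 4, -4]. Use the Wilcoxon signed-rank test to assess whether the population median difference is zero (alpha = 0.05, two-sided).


Step 1: Drop any zero differences (none here) and take |d_i|.
|d| = [8, 3, 5, 5, 6, 7, 7, 4, 4]
Step 2: Midrank |d_i| (ties get averaged ranks).
ranks: |8|->9, |3|->1, |5|->4.5, |5|->4.5, |6|->6, |7|->7.5, |7|->7.5, |4|->2.5, |4|->2.5
Step 3: Attach original signs; sum ranks with positive sign and with negative sign.
W+ = 9 + 4.5 + 4.5 + 6 + 7.5 + 2.5 = 34
W- = 1 + 7.5 + 2.5 = 11
(Check: W+ + W- = 45 should equal n(n+1)/2 = 45.)
Step 4: Test statistic W = min(W+, W-) = 11.
Step 5: Ties in |d|, so use the tie-corrected normal approximation.
        E[W] = n(n+1)/4 = 9*10/4 = 22.5.
        Tie groups: |d|=4 (t=2), |d|=5 (t=2), |d|=7 (t=2); sum(t^3 - t) = 18.
        Var[W] = n(n+1)(2n+1)/24 - sum(t^3-t)/48 = 1710/24 - 18/48 = 70.875.
        z = (W - E[W]) / sqrt(Var[W]) = (11 - 22.5) / 8.4187 = -1.3660.
        Two-sided p = 2*Phi(z) = 0.171938.
Step 6: alpha = 0.05. fail to reject H0.

W+ = 34, W- = 11, W = min = 11, p = 0.171938, fail to reject H0.


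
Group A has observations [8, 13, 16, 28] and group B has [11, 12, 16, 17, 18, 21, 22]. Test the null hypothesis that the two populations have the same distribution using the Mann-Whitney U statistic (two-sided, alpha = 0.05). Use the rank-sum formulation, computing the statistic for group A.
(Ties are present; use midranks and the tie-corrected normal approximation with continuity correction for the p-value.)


Step 1: Combine and sort all 11 observations; assign midranks.
sorted (value, group): (8,X), (11,Y), (12,Y), (13,X), (16,X), (16,Y), (17,Y), (18,Y), (21,Y), (22,Y), (28,X)
ranks: 8->1, 11->2, 12->3, 13->4, 16->5.5, 16->5.5, 17->7, 18->8, 21->9, 22->10, 28->11
Step 2: Rank sum for X: R1 = 1 + 4 + 5.5 + 11 = 21.5.
Step 3: U_X = R1 - n1(n1+1)/2 = 21.5 - 4*5/2 = 21.5 - 10 = 11.5.
       U_Y = n1*n2 - U_X = 28 - 11.5 = 16.5.
Step 4: Ties are present, so use the tie-corrected normal approximation (with continuity correction) for the p-value.
Step 5: p-value = 0.704817; compare to alpha = 0.05. fail to reject H0.

U_X = 11.5, p = 0.704817, fail to reject H0 at alpha = 0.05.


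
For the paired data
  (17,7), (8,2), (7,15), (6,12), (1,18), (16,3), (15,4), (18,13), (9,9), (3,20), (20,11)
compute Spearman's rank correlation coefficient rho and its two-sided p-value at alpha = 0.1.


Step 1: Rank x and y separately (midranks; no ties here).
rank(x): 17->9, 8->5, 7->4, 6->3, 1->1, 16->8, 15->7, 18->10, 9->6, 3->2, 20->11
rank(y): 7->4, 2->1, 15->9, 12->7, 18->10, 3->2, 4->3, 13->8, 9->5, 20->11, 11->6
Step 2: d_i = R_x(i) - R_y(i); compute d_i^2.
  (9-4)^2=25, (5-1)^2=16, (4-9)^2=25, (3-7)^2=16, (1-10)^2=81, (8-2)^2=36, (7-3)^2=16, (10-8)^2=4, (6-5)^2=1, (2-11)^2=81, (11-6)^2=25
sum(d^2) = 326.
Step 3: rho = 1 - 6*326 / (11*(11^2 - 1)) = 1 - 1956/1320 = -0.481818.
Step 4: Under H0, t = rho * sqrt((n-2)/(1-rho^2)) = -1.6496 ~ t(9).
Step 5: Two-sided p-value from the t-distribution with 9 df = 0.133434.
Step 6: alpha = 0.1. fail to reject H0.

rho = -0.4818, p = 0.133434, fail to reject H0 at alpha = 0.1.


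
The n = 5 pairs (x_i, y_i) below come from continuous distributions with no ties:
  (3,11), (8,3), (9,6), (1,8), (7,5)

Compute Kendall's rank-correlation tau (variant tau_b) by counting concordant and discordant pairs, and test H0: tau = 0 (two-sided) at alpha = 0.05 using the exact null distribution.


Step 1: Enumerate the 10 unordered pairs (i,j) with i<j and classify each by sign(x_j-x_i) * sign(y_j-y_i).
  (1,2):dx=+5,dy=-8->D; (1,3):dx=+6,dy=-5->D; (1,4):dx=-2,dy=-3->C; (1,5):dx=+4,dy=-6->D
  (2,3):dx=+1,dy=+3->C; (2,4):dx=-7,dy=+5->D; (2,5):dx=-1,dy=+2->D; (3,4):dx=-8,dy=+2->D
  (3,5):dx=-2,dy=-1->C; (4,5):dx=+6,dy=-3->D
Step 2: C = 3, D = 7, total pairs = 10.
Step 3: tau = (C - D)/(n(n-1)/2) = (3 - 7)/10 = -0.400000.
Step 4: Exact two-sided p-value (enumerate n! = 120 permutations of y under H0): p = 0.483333.
Step 5: alpha = 0.05. fail to reject H0.

tau_b = -0.4000 (C=3, D=7), p = 0.483333, fail to reject H0.


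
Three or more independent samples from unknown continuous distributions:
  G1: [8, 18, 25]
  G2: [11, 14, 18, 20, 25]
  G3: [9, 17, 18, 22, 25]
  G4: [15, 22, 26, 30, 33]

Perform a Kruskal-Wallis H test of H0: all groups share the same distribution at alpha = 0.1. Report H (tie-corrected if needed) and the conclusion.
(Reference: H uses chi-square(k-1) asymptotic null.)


Step 1: Combine all N = 18 observations and assign midranks.
sorted (value, group, rank): (8,G1,1), (9,G3,2), (11,G2,3), (14,G2,4), (15,G4,5), (17,G3,6), (18,G1,8), (18,G2,8), (18,G3,8), (20,G2,10), (22,G3,11.5), (22,G4,11.5), (25,G1,14), (25,G2,14), (25,G3,14), (26,G4,16), (30,G4,17), (33,G4,18)
Step 2: Sum ranks within each group.
R_1 = 23 (n_1 = 3)
R_2 = 39 (n_2 = 5)
R_3 = 41.5 (n_3 = 5)
R_4 = 67.5 (n_4 = 5)
Step 3: H = 12/(N(N+1)) * sum(R_i^2/n_i) - 3(N+1)
     = 12/(18*19) * (23^2/3 + 39^2/5 + 41.5^2/5 + 67.5^2/5) - 3*19
     = 0.035088 * 1736.23 - 57
     = 3.920468.
Step 4: Ties present; correction factor C = 1 - 54/(18^3 - 18) = 0.990712. Corrected H = 3.920468 / 0.990712 = 3.957222.
Step 5: Under H0, H ~ chi^2(3); p-value = 0.266121.
Step 6: alpha = 0.1. fail to reject H0.

H = 3.9572, df = 3, p = 0.266121, fail to reject H0.


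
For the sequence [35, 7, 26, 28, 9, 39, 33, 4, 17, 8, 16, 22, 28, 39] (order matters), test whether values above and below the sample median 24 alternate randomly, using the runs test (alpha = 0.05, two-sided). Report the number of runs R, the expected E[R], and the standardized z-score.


Step 1: Compute median = 24; label A = above, B = below.
Labels in order: ABAABAABBBBBAA  (n_A = 7, n_B = 7)
Step 2: Count runs R = 7.
Step 3: Under H0 (random ordering), E[R] = 2*n_A*n_B/(n_A+n_B) + 1 = 2*7*7/14 + 1 = 8.0000.
        Var[R] = 2*n_A*n_B*(2*n_A*n_B - n_A - n_B) / ((n_A+n_B)^2 * (n_A+n_B-1)) = 8232/2548 = 3.2308.
        SD[R] = 1.7974.
Step 4: Continuity-corrected z = (R + 0.5 - E[R]) / SD[R] = (7 + 0.5 - 8.0000) / 1.7974 = -0.2782.
Step 5: Two-sided p-value via normal approximation = 2*(1 - Phi(|z|)) = 0.780879.
Step 6: alpha = 0.05. fail to reject H0.

R = 7, z = -0.2782, p = 0.780879, fail to reject H0.


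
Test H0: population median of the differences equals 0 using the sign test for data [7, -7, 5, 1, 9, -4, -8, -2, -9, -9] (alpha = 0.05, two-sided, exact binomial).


Step 1: Discard zero differences. Original n = 10; n_eff = number of nonzero differences = 10.
Nonzero differences (with sign): +7, -7, +5, +1, +9, -4, -8, -2, -9, -9
Step 2: Count signs: positive = 4, negative = 6.
Step 3: Under H0: P(positive) = 0.5, so the number of positives S ~ Bin(10, 0.5).
Step 4: Two-sided exact p-value = sum of Bin(10,0.5) probabilities at or below the observed probability = 0.753906.
Step 5: alpha = 0.05. fail to reject H0.

n_eff = 10, pos = 4, neg = 6, p = 0.753906, fail to reject H0.


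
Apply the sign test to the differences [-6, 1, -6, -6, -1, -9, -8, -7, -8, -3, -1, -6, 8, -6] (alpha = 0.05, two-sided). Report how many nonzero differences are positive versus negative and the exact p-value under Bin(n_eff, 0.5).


Step 1: Discard zero differences. Original n = 14; n_eff = number of nonzero differences = 14.
Nonzero differences (with sign): -6, +1, -6, -6, -1, -9, -8, -7, -8, -3, -1, -6, +8, -6
Step 2: Count signs: positive = 2, negative = 12.
Step 3: Under H0: P(positive) = 0.5, so the number of positives S ~ Bin(14, 0.5).
Step 4: Two-sided exact p-value = sum of Bin(14,0.5) probabilities at or below the observed probability = 0.012939.
Step 5: alpha = 0.05. reject H0.

n_eff = 14, pos = 2, neg = 12, p = 0.012939, reject H0.


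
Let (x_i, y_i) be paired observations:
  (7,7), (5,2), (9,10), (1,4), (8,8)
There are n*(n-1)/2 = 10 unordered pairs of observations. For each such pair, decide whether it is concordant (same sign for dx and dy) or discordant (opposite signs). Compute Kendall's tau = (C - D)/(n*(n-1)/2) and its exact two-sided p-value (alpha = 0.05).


Step 1: Enumerate the 10 unordered pairs (i,j) with i<j and classify each by sign(x_j-x_i) * sign(y_j-y_i).
  (1,2):dx=-2,dy=-5->C; (1,3):dx=+2,dy=+3->C; (1,4):dx=-6,dy=-3->C; (1,5):dx=+1,dy=+1->C
  (2,3):dx=+4,dy=+8->C; (2,4):dx=-4,dy=+2->D; (2,5):dx=+3,dy=+6->C; (3,4):dx=-8,dy=-6->C
  (3,5):dx=-1,dy=-2->C; (4,5):dx=+7,dy=+4->C
Step 2: C = 9, D = 1, total pairs = 10.
Step 3: tau = (C - D)/(n(n-1)/2) = (9 - 1)/10 = 0.800000.
Step 4: Exact two-sided p-value (enumerate n! = 120 permutations of y under H0): p = 0.083333.
Step 5: alpha = 0.05. fail to reject H0.

tau_b = 0.8000 (C=9, D=1), p = 0.083333, fail to reject H0.


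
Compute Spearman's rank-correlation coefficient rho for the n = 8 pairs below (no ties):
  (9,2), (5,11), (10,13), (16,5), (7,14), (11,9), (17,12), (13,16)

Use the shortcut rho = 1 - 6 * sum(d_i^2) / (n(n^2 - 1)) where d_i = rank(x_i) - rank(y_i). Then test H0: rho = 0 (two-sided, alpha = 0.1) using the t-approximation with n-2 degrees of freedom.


Step 1: Rank x and y separately (midranks; no ties here).
rank(x): 9->3, 5->1, 10->4, 16->7, 7->2, 11->5, 17->8, 13->6
rank(y): 2->1, 11->4, 13->6, 5->2, 14->7, 9->3, 12->5, 16->8
Step 2: d_i = R_x(i) - R_y(i); compute d_i^2.
  (3-1)^2=4, (1-4)^2=9, (4-6)^2=4, (7-2)^2=25, (2-7)^2=25, (5-3)^2=4, (8-5)^2=9, (6-8)^2=4
sum(d^2) = 84.
Step 3: rho = 1 - 6*84 / (8*(8^2 - 1)) = 1 - 504/504 = 0.000000.
Step 4: Under H0, t = rho * sqrt((n-2)/(1-rho^2)) = 0.0000 ~ t(6).
Step 5: Two-sided p-value from the t-distribution with 6 df = 1.000000.
Step 6: alpha = 0.1. fail to reject H0.

rho = 0.0000, p = 1.000000, fail to reject H0 at alpha = 0.1.


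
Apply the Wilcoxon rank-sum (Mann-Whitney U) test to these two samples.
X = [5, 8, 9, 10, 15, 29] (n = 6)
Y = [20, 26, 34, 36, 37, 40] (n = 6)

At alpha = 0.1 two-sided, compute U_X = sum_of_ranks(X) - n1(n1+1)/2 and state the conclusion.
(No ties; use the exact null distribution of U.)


Step 1: Combine and sort all 12 observations; assign midranks.
sorted (value, group): (5,X), (8,X), (9,X), (10,X), (15,X), (20,Y), (26,Y), (29,X), (34,Y), (36,Y), (37,Y), (40,Y)
ranks: 5->1, 8->2, 9->3, 10->4, 15->5, 20->6, 26->7, 29->8, 34->9, 36->10, 37->11, 40->12
Step 2: Rank sum for X: R1 = 1 + 2 + 3 + 4 + 5 + 8 = 23.
Step 3: U_X = R1 - n1(n1+1)/2 = 23 - 6*7/2 = 23 - 21 = 2.
       U_Y = n1*n2 - U_X = 36 - 2 = 34.
Step 4: No ties, so the exact null distribution of U (based on enumerating the C(12,6) = 924 equally likely rank assignments) gives the two-sided p-value.
Step 5: p-value = 0.008658; compare to alpha = 0.1. reject H0.

U_X = 2, p = 0.008658, reject H0 at alpha = 0.1.


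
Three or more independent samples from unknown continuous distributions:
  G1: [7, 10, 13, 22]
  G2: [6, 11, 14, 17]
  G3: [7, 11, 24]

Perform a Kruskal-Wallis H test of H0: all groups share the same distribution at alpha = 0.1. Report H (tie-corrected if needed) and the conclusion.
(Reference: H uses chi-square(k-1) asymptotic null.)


Step 1: Combine all N = 11 observations and assign midranks.
sorted (value, group, rank): (6,G2,1), (7,G1,2.5), (7,G3,2.5), (10,G1,4), (11,G2,5.5), (11,G3,5.5), (13,G1,7), (14,G2,8), (17,G2,9), (22,G1,10), (24,G3,11)
Step 2: Sum ranks within each group.
R_1 = 23.5 (n_1 = 4)
R_2 = 23.5 (n_2 = 4)
R_3 = 19 (n_3 = 3)
Step 3: H = 12/(N(N+1)) * sum(R_i^2/n_i) - 3(N+1)
     = 12/(11*12) * (23.5^2/4 + 23.5^2/4 + 19^2/3) - 3*12
     = 0.090909 * 396.458 - 36
     = 0.041667.
Step 4: Ties present; correction factor C = 1 - 12/(11^3 - 11) = 0.990909. Corrected H = 0.041667 / 0.990909 = 0.042049.
Step 5: Under H0, H ~ chi^2(2); p-value = 0.979195.
Step 6: alpha = 0.1. fail to reject H0.

H = 0.0420, df = 2, p = 0.979195, fail to reject H0.


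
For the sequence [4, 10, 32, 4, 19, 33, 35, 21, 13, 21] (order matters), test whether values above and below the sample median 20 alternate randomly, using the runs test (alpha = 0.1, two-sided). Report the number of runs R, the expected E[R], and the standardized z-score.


Step 1: Compute median = 20; label A = above, B = below.
Labels in order: BBABBAAABA  (n_A = 5, n_B = 5)
Step 2: Count runs R = 6.
Step 3: Under H0 (random ordering), E[R] = 2*n_A*n_B/(n_A+n_B) + 1 = 2*5*5/10 + 1 = 6.0000.
        Var[R] = 2*n_A*n_B*(2*n_A*n_B - n_A - n_B) / ((n_A+n_B)^2 * (n_A+n_B-1)) = 2000/900 = 2.2222.
        SD[R] = 1.4907.
Step 4: R = E[R], so z = 0 with no continuity correction.
Step 5: Two-sided p-value via normal approximation = 2*(1 - Phi(|z|)) = 1.000000.
Step 6: alpha = 0.1. fail to reject H0.

R = 6, z = 0.0000, p = 1.000000, fail to reject H0.


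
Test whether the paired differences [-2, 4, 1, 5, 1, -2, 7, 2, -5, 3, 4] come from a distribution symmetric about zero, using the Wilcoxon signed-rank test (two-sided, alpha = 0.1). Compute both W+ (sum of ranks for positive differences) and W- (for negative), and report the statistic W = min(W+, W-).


Step 1: Drop any zero differences (none here) and take |d_i|.
|d| = [2, 4, 1, 5, 1, 2, 7, 2, 5, 3, 4]
Step 2: Midrank |d_i| (ties get averaged ranks).
ranks: |2|->4, |4|->7.5, |1|->1.5, |5|->9.5, |1|->1.5, |2|->4, |7|->11, |2|->4, |5|->9.5, |3|->6, |4|->7.5
Step 3: Attach original signs; sum ranks with positive sign and with negative sign.
W+ = 7.5 + 1.5 + 9.5 + 1.5 + 11 + 4 + 6 + 7.5 = 48.5
W- = 4 + 4 + 9.5 = 17.5
(Check: W+ + W- = 66 should equal n(n+1)/2 = 66.)
Step 4: Test statistic W = min(W+, W-) = 17.5.
Step 5: Ties in |d|, so use the tie-corrected normal approximation.
        E[W] = n(n+1)/4 = 11*12/4 = 33.
        Tie groups: |d|=1 (t=2), |d|=2 (t=3), |d|=4 (t=2), |d|=5 (t=2); sum(t^3 - t) = 42.
        Var[W] = n(n+1)(2n+1)/24 - sum(t^3-t)/48 = 3036/24 - 42/48 = 125.625.
        z = (W - E[W]) / sqrt(Var[W]) = (17.5 - 33) / 11.2083 = -1.3829.
        Two-sided p = 2*Phi(z) = 0.166693.
Step 6: alpha = 0.1. fail to reject H0.

W+ = 48.5, W- = 17.5, W = min = 17.5, p = 0.166693, fail to reject H0.


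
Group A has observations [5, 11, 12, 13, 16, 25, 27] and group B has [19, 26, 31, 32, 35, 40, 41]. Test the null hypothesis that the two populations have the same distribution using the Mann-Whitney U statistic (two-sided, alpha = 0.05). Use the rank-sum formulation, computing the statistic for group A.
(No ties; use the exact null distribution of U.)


Step 1: Combine and sort all 14 observations; assign midranks.
sorted (value, group): (5,X), (11,X), (12,X), (13,X), (16,X), (19,Y), (25,X), (26,Y), (27,X), (31,Y), (32,Y), (35,Y), (40,Y), (41,Y)
ranks: 5->1, 11->2, 12->3, 13->4, 16->5, 19->6, 25->7, 26->8, 27->9, 31->10, 32->11, 35->12, 40->13, 41->14
Step 2: Rank sum for X: R1 = 1 + 2 + 3 + 4 + 5 + 7 + 9 = 31.
Step 3: U_X = R1 - n1(n1+1)/2 = 31 - 7*8/2 = 31 - 28 = 3.
       U_Y = n1*n2 - U_X = 49 - 3 = 46.
Step 4: No ties, so the exact null distribution of U (based on enumerating the C(14,7) = 3432 equally likely rank assignments) gives the two-sided p-value.
Step 5: p-value = 0.004079; compare to alpha = 0.05. reject H0.

U_X = 3, p = 0.004079, reject H0 at alpha = 0.05.


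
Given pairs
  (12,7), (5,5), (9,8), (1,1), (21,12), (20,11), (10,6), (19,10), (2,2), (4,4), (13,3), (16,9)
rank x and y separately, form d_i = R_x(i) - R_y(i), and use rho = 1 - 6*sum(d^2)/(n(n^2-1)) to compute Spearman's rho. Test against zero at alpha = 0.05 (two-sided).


Step 1: Rank x and y separately (midranks; no ties here).
rank(x): 12->7, 5->4, 9->5, 1->1, 21->12, 20->11, 10->6, 19->10, 2->2, 4->3, 13->8, 16->9
rank(y): 7->7, 5->5, 8->8, 1->1, 12->12, 11->11, 6->6, 10->10, 2->2, 4->4, 3->3, 9->9
Step 2: d_i = R_x(i) - R_y(i); compute d_i^2.
  (7-7)^2=0, (4-5)^2=1, (5-8)^2=9, (1-1)^2=0, (12-12)^2=0, (11-11)^2=0, (6-6)^2=0, (10-10)^2=0, (2-2)^2=0, (3-4)^2=1, (8-3)^2=25, (9-9)^2=0
sum(d^2) = 36.
Step 3: rho = 1 - 6*36 / (12*(12^2 - 1)) = 1 - 216/1716 = 0.874126.
Step 4: Under H0, t = rho * sqrt((n-2)/(1-rho^2)) = 5.6912 ~ t(10).
Step 5: Two-sided p-value from the t-distribution with 10 df = 0.000201.
Step 6: alpha = 0.05. reject H0.

rho = 0.8741, p = 0.000201, reject H0 at alpha = 0.05.


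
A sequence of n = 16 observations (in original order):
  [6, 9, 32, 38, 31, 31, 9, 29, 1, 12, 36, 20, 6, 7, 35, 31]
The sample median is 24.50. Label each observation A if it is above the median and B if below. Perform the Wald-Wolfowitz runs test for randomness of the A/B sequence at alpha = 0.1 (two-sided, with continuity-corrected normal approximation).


Step 1: Compute median = 24.50; label A = above, B = below.
Labels in order: BBAAAABABBABBBAA  (n_A = 8, n_B = 8)
Step 2: Count runs R = 8.
Step 3: Under H0 (random ordering), E[R] = 2*n_A*n_B/(n_A+n_B) + 1 = 2*8*8/16 + 1 = 9.0000.
        Var[R] = 2*n_A*n_B*(2*n_A*n_B - n_A - n_B) / ((n_A+n_B)^2 * (n_A+n_B-1)) = 14336/3840 = 3.7333.
        SD[R] = 1.9322.
Step 4: Continuity-corrected z = (R + 0.5 - E[R]) / SD[R] = (8 + 0.5 - 9.0000) / 1.9322 = -0.2588.
Step 5: Two-sided p-value via normal approximation = 2*(1 - Phi(|z|)) = 0.795809.
Step 6: alpha = 0.1. fail to reject H0.

R = 8, z = -0.2588, p = 0.795809, fail to reject H0.


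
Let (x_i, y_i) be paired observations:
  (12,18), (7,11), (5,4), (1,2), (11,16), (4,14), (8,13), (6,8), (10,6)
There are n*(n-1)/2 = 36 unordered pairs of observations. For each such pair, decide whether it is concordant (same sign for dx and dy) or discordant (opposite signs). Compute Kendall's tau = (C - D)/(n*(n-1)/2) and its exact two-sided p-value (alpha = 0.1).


Step 1: Enumerate the 36 unordered pairs (i,j) with i<j and classify each by sign(x_j-x_i) * sign(y_j-y_i).
  (1,2):dx=-5,dy=-7->C; (1,3):dx=-7,dy=-14->C; (1,4):dx=-11,dy=-16->C; (1,5):dx=-1,dy=-2->C
  (1,6):dx=-8,dy=-4->C; (1,7):dx=-4,dy=-5->C; (1,8):dx=-6,dy=-10->C; (1,9):dx=-2,dy=-12->C
  (2,3):dx=-2,dy=-7->C; (2,4):dx=-6,dy=-9->C; (2,5):dx=+4,dy=+5->C; (2,6):dx=-3,dy=+3->D
  (2,7):dx=+1,dy=+2->C; (2,8):dx=-1,dy=-3->C; (2,9):dx=+3,dy=-5->D; (3,4):dx=-4,dy=-2->C
  (3,5):dx=+6,dy=+12->C; (3,6):dx=-1,dy=+10->D; (3,7):dx=+3,dy=+9->C; (3,8):dx=+1,dy=+4->C
  (3,9):dx=+5,dy=+2->C; (4,5):dx=+10,dy=+14->C; (4,6):dx=+3,dy=+12->C; (4,7):dx=+7,dy=+11->C
  (4,8):dx=+5,dy=+6->C; (4,9):dx=+9,dy=+4->C; (5,6):dx=-7,dy=-2->C; (5,7):dx=-3,dy=-3->C
  (5,8):dx=-5,dy=-8->C; (5,9):dx=-1,dy=-10->C; (6,7):dx=+4,dy=-1->D; (6,8):dx=+2,dy=-6->D
  (6,9):dx=+6,dy=-8->D; (7,8):dx=-2,dy=-5->C; (7,9):dx=+2,dy=-7->D; (8,9):dx=+4,dy=-2->D
Step 2: C = 28, D = 8, total pairs = 36.
Step 3: tau = (C - D)/(n(n-1)/2) = (28 - 8)/36 = 0.555556.
Step 4: Exact two-sided p-value (enumerate n! = 362880 permutations of y under H0): p = 0.044615.
Step 5: alpha = 0.1. reject H0.

tau_b = 0.5556 (C=28, D=8), p = 0.044615, reject H0.


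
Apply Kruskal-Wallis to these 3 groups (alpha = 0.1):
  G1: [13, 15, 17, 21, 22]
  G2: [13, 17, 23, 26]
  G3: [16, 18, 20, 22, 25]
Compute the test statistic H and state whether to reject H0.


Step 1: Combine all N = 14 observations and assign midranks.
sorted (value, group, rank): (13,G1,1.5), (13,G2,1.5), (15,G1,3), (16,G3,4), (17,G1,5.5), (17,G2,5.5), (18,G3,7), (20,G3,8), (21,G1,9), (22,G1,10.5), (22,G3,10.5), (23,G2,12), (25,G3,13), (26,G2,14)
Step 2: Sum ranks within each group.
R_1 = 29.5 (n_1 = 5)
R_2 = 33 (n_2 = 4)
R_3 = 42.5 (n_3 = 5)
Step 3: H = 12/(N(N+1)) * sum(R_i^2/n_i) - 3(N+1)
     = 12/(14*15) * (29.5^2/5 + 33^2/4 + 42.5^2/5) - 3*15
     = 0.057143 * 807.55 - 45
     = 1.145714.
Step 4: Ties present; correction factor C = 1 - 18/(14^3 - 14) = 0.993407. Corrected H = 1.145714 / 0.993407 = 1.153319.
Step 5: Under H0, H ~ chi^2(2); p-value = 0.561772.
Step 6: alpha = 0.1. fail to reject H0.

H = 1.1533, df = 2, p = 0.561772, fail to reject H0.


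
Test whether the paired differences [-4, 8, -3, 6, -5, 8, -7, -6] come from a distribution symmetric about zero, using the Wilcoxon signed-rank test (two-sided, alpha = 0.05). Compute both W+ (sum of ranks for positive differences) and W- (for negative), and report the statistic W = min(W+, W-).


Step 1: Drop any zero differences (none here) and take |d_i|.
|d| = [4, 8, 3, 6, 5, 8, 7, 6]
Step 2: Midrank |d_i| (ties get averaged ranks).
ranks: |4|->2, |8|->7.5, |3|->1, |6|->4.5, |5|->3, |8|->7.5, |7|->6, |6|->4.5
Step 3: Attach original signs; sum ranks with positive sign and with negative sign.
W+ = 7.5 + 4.5 + 7.5 = 19.5
W- = 2 + 1 + 3 + 6 + 4.5 = 16.5
(Check: W+ + W- = 36 should equal n(n+1)/2 = 36.)
Step 4: Test statistic W = min(W+, W-) = 16.5.
Step 5: Ties in |d|, so use the tie-corrected normal approximation.
        E[W] = n(n+1)/4 = 8*9/4 = 18.
        Tie groups: |d|=6 (t=2), |d|=8 (t=2); sum(t^3 - t) = 12.
        Var[W] = n(n+1)(2n+1)/24 - sum(t^3-t)/48 = 1224/24 - 12/48 = 50.75.
        z = (W - E[W]) / sqrt(Var[W]) = (16.5 - 18) / 7.1239 = -0.2106.
        Two-sided p = 2*Phi(z) = 0.833232.
Step 6: alpha = 0.05. fail to reject H0.

W+ = 19.5, W- = 16.5, W = min = 16.5, p = 0.833232, fail to reject H0.


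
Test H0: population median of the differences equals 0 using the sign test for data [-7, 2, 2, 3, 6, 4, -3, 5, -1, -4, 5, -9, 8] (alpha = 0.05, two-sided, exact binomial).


Step 1: Discard zero differences. Original n = 13; n_eff = number of nonzero differences = 13.
Nonzero differences (with sign): -7, +2, +2, +3, +6, +4, -3, +5, -1, -4, +5, -9, +8
Step 2: Count signs: positive = 8, negative = 5.
Step 3: Under H0: P(positive) = 0.5, so the number of positives S ~ Bin(13, 0.5).
Step 4: Two-sided exact p-value = sum of Bin(13,0.5) probabilities at or below the observed probability = 0.581055.
Step 5: alpha = 0.05. fail to reject H0.

n_eff = 13, pos = 8, neg = 5, p = 0.581055, fail to reject H0.


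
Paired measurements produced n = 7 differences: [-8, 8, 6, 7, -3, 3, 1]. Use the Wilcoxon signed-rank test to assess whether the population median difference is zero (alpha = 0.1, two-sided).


Step 1: Drop any zero differences (none here) and take |d_i|.
|d| = [8, 8, 6, 7, 3, 3, 1]
Step 2: Midrank |d_i| (ties get averaged ranks).
ranks: |8|->6.5, |8|->6.5, |6|->4, |7|->5, |3|->2.5, |3|->2.5, |1|->1
Step 3: Attach original signs; sum ranks with positive sign and with negative sign.
W+ = 6.5 + 4 + 5 + 2.5 + 1 = 19
W- = 6.5 + 2.5 = 9
(Check: W+ + W- = 28 should equal n(n+1)/2 = 28.)
Step 4: Test statistic W = min(W+, W-) = 9.
Step 5: Ties in |d|, so use the tie-corrected normal approximation.
        E[W] = n(n+1)/4 = 7*8/4 = 14.
        Tie groups: |d|=3 (t=2), |d|=8 (t=2); sum(t^3 - t) = 12.
        Var[W] = n(n+1)(2n+1)/24 - sum(t^3-t)/48 = 840/24 - 12/48 = 34.75.
        z = (W - E[W]) / sqrt(Var[W]) = (9 - 14) / 5.8949 = -0.8482.
        Two-sided p = 2*Phi(z) = 0.396333.
Step 6: alpha = 0.1. fail to reject H0.

W+ = 19, W- = 9, W = min = 9, p = 0.396333, fail to reject H0.


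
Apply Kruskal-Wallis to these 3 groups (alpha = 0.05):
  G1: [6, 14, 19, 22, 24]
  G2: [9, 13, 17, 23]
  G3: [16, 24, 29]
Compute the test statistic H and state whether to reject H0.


Step 1: Combine all N = 12 observations and assign midranks.
sorted (value, group, rank): (6,G1,1), (9,G2,2), (13,G2,3), (14,G1,4), (16,G3,5), (17,G2,6), (19,G1,7), (22,G1,8), (23,G2,9), (24,G1,10.5), (24,G3,10.5), (29,G3,12)
Step 2: Sum ranks within each group.
R_1 = 30.5 (n_1 = 5)
R_2 = 20 (n_2 = 4)
R_3 = 27.5 (n_3 = 3)
Step 3: H = 12/(N(N+1)) * sum(R_i^2/n_i) - 3(N+1)
     = 12/(12*13) * (30.5^2/5 + 20^2/4 + 27.5^2/3) - 3*13
     = 0.076923 * 538.133 - 39
     = 2.394872.
Step 4: Ties present; correction factor C = 1 - 6/(12^3 - 12) = 0.996503. Corrected H = 2.394872 / 0.996503 = 2.403275.
Step 5: Under H0, H ~ chi^2(2); p-value = 0.300701.
Step 6: alpha = 0.05. fail to reject H0.

H = 2.4033, df = 2, p = 0.300701, fail to reject H0.


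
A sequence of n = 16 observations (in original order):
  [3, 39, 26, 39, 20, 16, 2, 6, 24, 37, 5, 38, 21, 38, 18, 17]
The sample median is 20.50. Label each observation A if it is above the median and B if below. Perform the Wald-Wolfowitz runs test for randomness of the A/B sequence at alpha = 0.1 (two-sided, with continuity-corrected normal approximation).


Step 1: Compute median = 20.50; label A = above, B = below.
Labels in order: BAAABBBBAABAAABB  (n_A = 8, n_B = 8)
Step 2: Count runs R = 7.
Step 3: Under H0 (random ordering), E[R] = 2*n_A*n_B/(n_A+n_B) + 1 = 2*8*8/16 + 1 = 9.0000.
        Var[R] = 2*n_A*n_B*(2*n_A*n_B - n_A - n_B) / ((n_A+n_B)^2 * (n_A+n_B-1)) = 14336/3840 = 3.7333.
        SD[R] = 1.9322.
Step 4: Continuity-corrected z = (R + 0.5 - E[R]) / SD[R] = (7 + 0.5 - 9.0000) / 1.9322 = -0.7763.
Step 5: Two-sided p-value via normal approximation = 2*(1 - Phi(|z|)) = 0.437558.
Step 6: alpha = 0.1. fail to reject H0.

R = 7, z = -0.7763, p = 0.437558, fail to reject H0.


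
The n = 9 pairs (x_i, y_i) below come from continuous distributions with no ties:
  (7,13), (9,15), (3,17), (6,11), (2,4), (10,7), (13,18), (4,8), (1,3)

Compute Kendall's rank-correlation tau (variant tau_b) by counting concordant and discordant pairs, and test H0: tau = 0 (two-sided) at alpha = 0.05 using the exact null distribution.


Step 1: Enumerate the 36 unordered pairs (i,j) with i<j and classify each by sign(x_j-x_i) * sign(y_j-y_i).
  (1,2):dx=+2,dy=+2->C; (1,3):dx=-4,dy=+4->D; (1,4):dx=-1,dy=-2->C; (1,5):dx=-5,dy=-9->C
  (1,6):dx=+3,dy=-6->D; (1,7):dx=+6,dy=+5->C; (1,8):dx=-3,dy=-5->C; (1,9):dx=-6,dy=-10->C
  (2,3):dx=-6,dy=+2->D; (2,4):dx=-3,dy=-4->C; (2,5):dx=-7,dy=-11->C; (2,6):dx=+1,dy=-8->D
  (2,7):dx=+4,dy=+3->C; (2,8):dx=-5,dy=-7->C; (2,9):dx=-8,dy=-12->C; (3,4):dx=+3,dy=-6->D
  (3,5):dx=-1,dy=-13->C; (3,6):dx=+7,dy=-10->D; (3,7):dx=+10,dy=+1->C; (3,8):dx=+1,dy=-9->D
  (3,9):dx=-2,dy=-14->C; (4,5):dx=-4,dy=-7->C; (4,6):dx=+4,dy=-4->D; (4,7):dx=+7,dy=+7->C
  (4,8):dx=-2,dy=-3->C; (4,9):dx=-5,dy=-8->C; (5,6):dx=+8,dy=+3->C; (5,7):dx=+11,dy=+14->C
  (5,8):dx=+2,dy=+4->C; (5,9):dx=-1,dy=-1->C; (6,7):dx=+3,dy=+11->C; (6,8):dx=-6,dy=+1->D
  (6,9):dx=-9,dy=-4->C; (7,8):dx=-9,dy=-10->C; (7,9):dx=-12,dy=-15->C; (8,9):dx=-3,dy=-5->C
Step 2: C = 27, D = 9, total pairs = 36.
Step 3: tau = (C - D)/(n(n-1)/2) = (27 - 9)/36 = 0.500000.
Step 4: Exact two-sided p-value (enumerate n! = 362880 permutations of y under H0): p = 0.075176.
Step 5: alpha = 0.05. fail to reject H0.

tau_b = 0.5000 (C=27, D=9), p = 0.075176, fail to reject H0.


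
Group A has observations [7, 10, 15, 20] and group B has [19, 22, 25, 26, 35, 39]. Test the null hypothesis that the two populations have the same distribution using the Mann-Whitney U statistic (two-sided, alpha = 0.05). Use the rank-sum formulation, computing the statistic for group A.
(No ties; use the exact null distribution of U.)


Step 1: Combine and sort all 10 observations; assign midranks.
sorted (value, group): (7,X), (10,X), (15,X), (19,Y), (20,X), (22,Y), (25,Y), (26,Y), (35,Y), (39,Y)
ranks: 7->1, 10->2, 15->3, 19->4, 20->5, 22->6, 25->7, 26->8, 35->9, 39->10
Step 2: Rank sum for X: R1 = 1 + 2 + 3 + 5 = 11.
Step 3: U_X = R1 - n1(n1+1)/2 = 11 - 4*5/2 = 11 - 10 = 1.
       U_Y = n1*n2 - U_X = 24 - 1 = 23.
Step 4: No ties, so the exact null distribution of U (based on enumerating the C(10,4) = 210 equally likely rank assignments) gives the two-sided p-value.
Step 5: p-value = 0.019048; compare to alpha = 0.05. reject H0.

U_X = 1, p = 0.019048, reject H0 at alpha = 0.05.


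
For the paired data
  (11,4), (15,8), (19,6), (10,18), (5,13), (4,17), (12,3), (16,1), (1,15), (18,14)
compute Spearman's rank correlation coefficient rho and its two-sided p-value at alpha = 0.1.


Step 1: Rank x and y separately (midranks; no ties here).
rank(x): 11->5, 15->7, 19->10, 10->4, 5->3, 4->2, 12->6, 16->8, 1->1, 18->9
rank(y): 4->3, 8->5, 6->4, 18->10, 13->6, 17->9, 3->2, 1->1, 15->8, 14->7
Step 2: d_i = R_x(i) - R_y(i); compute d_i^2.
  (5-3)^2=4, (7-5)^2=4, (10-4)^2=36, (4-10)^2=36, (3-6)^2=9, (2-9)^2=49, (6-2)^2=16, (8-1)^2=49, (1-8)^2=49, (9-7)^2=4
sum(d^2) = 256.
Step 3: rho = 1 - 6*256 / (10*(10^2 - 1)) = 1 - 1536/990 = -0.551515.
Step 4: Under H0, t = rho * sqrt((n-2)/(1-rho^2)) = -1.8700 ~ t(8).
Step 5: Two-sided p-value from the t-distribution with 8 df = 0.098401.
Step 6: alpha = 0.1. reject H0.

rho = -0.5515, p = 0.098401, reject H0 at alpha = 0.1.


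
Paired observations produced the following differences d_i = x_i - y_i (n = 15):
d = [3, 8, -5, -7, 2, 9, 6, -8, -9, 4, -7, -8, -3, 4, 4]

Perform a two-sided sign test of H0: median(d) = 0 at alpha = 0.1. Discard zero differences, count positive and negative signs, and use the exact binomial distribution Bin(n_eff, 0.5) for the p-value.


Step 1: Discard zero differences. Original n = 15; n_eff = number of nonzero differences = 15.
Nonzero differences (with sign): +3, +8, -5, -7, +2, +9, +6, -8, -9, +4, -7, -8, -3, +4, +4
Step 2: Count signs: positive = 8, negative = 7.
Step 3: Under H0: P(positive) = 0.5, so the number of positives S ~ Bin(15, 0.5).
Step 4: Two-sided exact p-value = sum of Bin(15,0.5) probabilities at or below the observed probability = 1.000000.
Step 5: alpha = 0.1. fail to reject H0.

n_eff = 15, pos = 8, neg = 7, p = 1.000000, fail to reject H0.


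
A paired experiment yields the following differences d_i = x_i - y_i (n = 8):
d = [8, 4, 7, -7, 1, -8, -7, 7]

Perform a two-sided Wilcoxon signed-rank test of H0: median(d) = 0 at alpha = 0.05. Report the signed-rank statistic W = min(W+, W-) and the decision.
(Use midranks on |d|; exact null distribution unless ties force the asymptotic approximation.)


Step 1: Drop any zero differences (none here) and take |d_i|.
|d| = [8, 4, 7, 7, 1, 8, 7, 7]
Step 2: Midrank |d_i| (ties get averaged ranks).
ranks: |8|->7.5, |4|->2, |7|->4.5, |7|->4.5, |1|->1, |8|->7.5, |7|->4.5, |7|->4.5
Step 3: Attach original signs; sum ranks with positive sign and with negative sign.
W+ = 7.5 + 2 + 4.5 + 1 + 4.5 = 19.5
W- = 4.5 + 7.5 + 4.5 = 16.5
(Check: W+ + W- = 36 should equal n(n+1)/2 = 36.)
Step 4: Test statistic W = min(W+, W-) = 16.5.
Step 5: Ties in |d|, so use the tie-corrected normal approximation.
        E[W] = n(n+1)/4 = 8*9/4 = 18.
        Tie groups: |d|=7 (t=4), |d|=8 (t=2); sum(t^3 - t) = 66.
        Var[W] = n(n+1)(2n+1)/24 - sum(t^3-t)/48 = 1224/24 - 66/48 = 49.625.
        z = (W - E[W]) / sqrt(Var[W]) = (16.5 - 18) / 7.0445 = -0.2129.
        Two-sided p = 2*Phi(z) = 0.831380.
Step 6: alpha = 0.05. fail to reject H0.

W+ = 19.5, W- = 16.5, W = min = 16.5, p = 0.831380, fail to reject H0.


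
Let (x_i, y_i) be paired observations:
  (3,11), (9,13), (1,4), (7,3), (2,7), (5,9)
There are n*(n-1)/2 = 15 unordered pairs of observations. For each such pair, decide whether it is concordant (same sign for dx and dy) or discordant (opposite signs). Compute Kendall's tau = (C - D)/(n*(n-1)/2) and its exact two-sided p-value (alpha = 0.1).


Step 1: Enumerate the 15 unordered pairs (i,j) with i<j and classify each by sign(x_j-x_i) * sign(y_j-y_i).
  (1,2):dx=+6,dy=+2->C; (1,3):dx=-2,dy=-7->C; (1,4):dx=+4,dy=-8->D; (1,5):dx=-1,dy=-4->C
  (1,6):dx=+2,dy=-2->D; (2,3):dx=-8,dy=-9->C; (2,4):dx=-2,dy=-10->C; (2,5):dx=-7,dy=-6->C
  (2,6):dx=-4,dy=-4->C; (3,4):dx=+6,dy=-1->D; (3,5):dx=+1,dy=+3->C; (3,6):dx=+4,dy=+5->C
  (4,5):dx=-5,dy=+4->D; (4,6):dx=-2,dy=+6->D; (5,6):dx=+3,dy=+2->C
Step 2: C = 10, D = 5, total pairs = 15.
Step 3: tau = (C - D)/(n(n-1)/2) = (10 - 5)/15 = 0.333333.
Step 4: Exact two-sided p-value (enumerate n! = 720 permutations of y under H0): p = 0.469444.
Step 5: alpha = 0.1. fail to reject H0.

tau_b = 0.3333 (C=10, D=5), p = 0.469444, fail to reject H0.


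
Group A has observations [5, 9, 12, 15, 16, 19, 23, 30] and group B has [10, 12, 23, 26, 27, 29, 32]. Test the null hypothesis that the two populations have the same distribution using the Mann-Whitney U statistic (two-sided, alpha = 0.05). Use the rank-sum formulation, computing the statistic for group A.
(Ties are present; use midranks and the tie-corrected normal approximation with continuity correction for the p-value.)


Step 1: Combine and sort all 15 observations; assign midranks.
sorted (value, group): (5,X), (9,X), (10,Y), (12,X), (12,Y), (15,X), (16,X), (19,X), (23,X), (23,Y), (26,Y), (27,Y), (29,Y), (30,X), (32,Y)
ranks: 5->1, 9->2, 10->3, 12->4.5, 12->4.5, 15->6, 16->7, 19->8, 23->9.5, 23->9.5, 26->11, 27->12, 29->13, 30->14, 32->15
Step 2: Rank sum for X: R1 = 1 + 2 + 4.5 + 6 + 7 + 8 + 9.5 + 14 = 52.
Step 3: U_X = R1 - n1(n1+1)/2 = 52 - 8*9/2 = 52 - 36 = 16.
       U_Y = n1*n2 - U_X = 56 - 16 = 40.
Step 4: Ties are present, so use the tie-corrected normal approximation (with continuity correction) for the p-value.
Step 5: p-value = 0.182450; compare to alpha = 0.05. fail to reject H0.

U_X = 16, p = 0.182450, fail to reject H0 at alpha = 0.05.


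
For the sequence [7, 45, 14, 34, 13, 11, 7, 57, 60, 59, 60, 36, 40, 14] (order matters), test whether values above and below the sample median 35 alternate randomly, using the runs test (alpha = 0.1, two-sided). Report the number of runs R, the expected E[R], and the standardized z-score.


Step 1: Compute median = 35; label A = above, B = below.
Labels in order: BABBBBBAAAAAAB  (n_A = 7, n_B = 7)
Step 2: Count runs R = 5.
Step 3: Under H0 (random ordering), E[R] = 2*n_A*n_B/(n_A+n_B) + 1 = 2*7*7/14 + 1 = 8.0000.
        Var[R] = 2*n_A*n_B*(2*n_A*n_B - n_A - n_B) / ((n_A+n_B)^2 * (n_A+n_B-1)) = 8232/2548 = 3.2308.
        SD[R] = 1.7974.
Step 4: Continuity-corrected z = (R + 0.5 - E[R]) / SD[R] = (5 + 0.5 - 8.0000) / 1.7974 = -1.3909.
Step 5: Two-sided p-value via normal approximation = 2*(1 - Phi(|z|)) = 0.164264.
Step 6: alpha = 0.1. fail to reject H0.

R = 5, z = -1.3909, p = 0.164264, fail to reject H0.
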